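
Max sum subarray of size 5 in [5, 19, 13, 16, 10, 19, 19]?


[0:5]: 63
[1:6]: 77
[2:7]: 77

Max: 77 at [1:6]


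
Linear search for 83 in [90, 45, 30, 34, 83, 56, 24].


i=0: 90!=83
i=1: 45!=83
i=2: 30!=83
i=3: 34!=83
i=4: 83==83 found!

Found at 4, 5 comps


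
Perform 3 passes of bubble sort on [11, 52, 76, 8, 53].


Initial: [11, 52, 76, 8, 53]
Pass 1: [11, 52, 8, 53, 76] (2 swaps)
Pass 2: [11, 8, 52, 53, 76] (1 swaps)
Pass 3: [8, 11, 52, 53, 76] (1 swaps)

After 3 passes: [8, 11, 52, 53, 76]


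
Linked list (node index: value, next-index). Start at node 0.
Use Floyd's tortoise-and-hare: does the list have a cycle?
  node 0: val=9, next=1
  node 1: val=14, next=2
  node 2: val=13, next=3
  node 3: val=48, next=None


Floyd's tortoise (slow, +1) and hare (fast, +2):
  init: slow=0, fast=0
  step 1: slow=1, fast=2
  step 2: fast 2->3->None, no cycle

Cycle: no


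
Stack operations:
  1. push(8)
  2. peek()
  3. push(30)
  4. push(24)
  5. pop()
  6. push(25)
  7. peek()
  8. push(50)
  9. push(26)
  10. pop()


push(8) -> [8]
peek()->8
push(30) -> [8, 30]
push(24) -> [8, 30, 24]
pop()->24, [8, 30]
push(25) -> [8, 30, 25]
peek()->25
push(50) -> [8, 30, 25, 50]
push(26) -> [8, 30, 25, 50, 26]
pop()->26, [8, 30, 25, 50]

Final stack: [8, 30, 25, 50]


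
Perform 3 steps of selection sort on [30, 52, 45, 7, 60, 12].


Initial: [30, 52, 45, 7, 60, 12]
Step 1: min=7 at 3
  Swap: [7, 52, 45, 30, 60, 12]
Step 2: min=12 at 5
  Swap: [7, 12, 45, 30, 60, 52]
Step 3: min=30 at 3
  Swap: [7, 12, 30, 45, 60, 52]

After 3 steps: [7, 12, 30, 45, 60, 52]


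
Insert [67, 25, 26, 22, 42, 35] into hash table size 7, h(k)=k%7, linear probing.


Insert 67: h=4 -> slot 4
Insert 25: h=4, 1 probes -> slot 5
Insert 26: h=5, 1 probes -> slot 6
Insert 22: h=1 -> slot 1
Insert 42: h=0 -> slot 0
Insert 35: h=0, 2 probes -> slot 2

Table: [42, 22, 35, None, 67, 25, 26]


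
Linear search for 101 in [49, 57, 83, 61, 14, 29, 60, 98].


i=0: 49!=101
i=1: 57!=101
i=2: 83!=101
i=3: 61!=101
i=4: 14!=101
i=5: 29!=101
i=6: 60!=101
i=7: 98!=101

Not found, 8 comps


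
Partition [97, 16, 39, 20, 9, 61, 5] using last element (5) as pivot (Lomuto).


Pivot: 5
Place pivot at 0: [5, 16, 39, 20, 9, 61, 97]

Partitioned: [5, 16, 39, 20, 9, 61, 97]


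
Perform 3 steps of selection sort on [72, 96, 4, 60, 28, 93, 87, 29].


Initial: [72, 96, 4, 60, 28, 93, 87, 29]
Step 1: min=4 at 2
  Swap: [4, 96, 72, 60, 28, 93, 87, 29]
Step 2: min=28 at 4
  Swap: [4, 28, 72, 60, 96, 93, 87, 29]
Step 3: min=29 at 7
  Swap: [4, 28, 29, 60, 96, 93, 87, 72]

After 3 steps: [4, 28, 29, 60, 96, 93, 87, 72]


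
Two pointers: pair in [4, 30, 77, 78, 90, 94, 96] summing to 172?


lo=0(4)+hi=6(96)=100
lo=1(30)+hi=6(96)=126
lo=2(77)+hi=6(96)=173
lo=2(77)+hi=5(94)=171
lo=3(78)+hi=5(94)=172

Yes: 78+94=172


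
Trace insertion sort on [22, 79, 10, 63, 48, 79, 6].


Initial: [22, 79, 10, 63, 48, 79, 6]
Insert 79: [22, 79, 10, 63, 48, 79, 6]
Insert 10: [10, 22, 79, 63, 48, 79, 6]
Insert 63: [10, 22, 63, 79, 48, 79, 6]
Insert 48: [10, 22, 48, 63, 79, 79, 6]
Insert 79: [10, 22, 48, 63, 79, 79, 6]
Insert 6: [6, 10, 22, 48, 63, 79, 79]

Sorted: [6, 10, 22, 48, 63, 79, 79]


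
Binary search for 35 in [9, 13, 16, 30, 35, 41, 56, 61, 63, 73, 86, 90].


Step 1: lo=0, hi=11, mid=5, val=41
Step 2: lo=0, hi=4, mid=2, val=16
Step 3: lo=3, hi=4, mid=3, val=30
Step 4: lo=4, hi=4, mid=4, val=35

Found at index 4


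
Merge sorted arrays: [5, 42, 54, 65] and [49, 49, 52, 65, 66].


Take 5 from A
Take 42 from A
Take 49 from B
Take 49 from B
Take 52 from B
Take 54 from A
Take 65 from A

Merged: [5, 42, 49, 49, 52, 54, 65, 65, 66]


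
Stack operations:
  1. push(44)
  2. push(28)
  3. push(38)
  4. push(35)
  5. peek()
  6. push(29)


push(44) -> [44]
push(28) -> [44, 28]
push(38) -> [44, 28, 38]
push(35) -> [44, 28, 38, 35]
peek()->35
push(29) -> [44, 28, 38, 35, 29]

Final stack: [44, 28, 38, 35, 29]


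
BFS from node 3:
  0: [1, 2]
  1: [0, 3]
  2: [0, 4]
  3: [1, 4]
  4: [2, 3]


Visit 3, enqueue [1, 4]
Visit 1, enqueue [0]
Visit 4, enqueue [2]
Visit 0, enqueue []
Visit 2, enqueue []

BFS order: [3, 1, 4, 0, 2]


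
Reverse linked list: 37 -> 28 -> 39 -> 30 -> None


Step 1: curr=37, set curr.next=prev(None) | reversed so far: 37
Step 2: curr=28, set curr.next=prev(37) | reversed so far: 28 -> 37
Step 3: curr=39, set curr.next=prev(28) | reversed so far: 39 -> 28 -> 37
Step 4: curr=30, set curr.next=prev(39) | reversed so far: 30 -> 39 -> 28 -> 37

30 -> 39 -> 28 -> 37 -> None


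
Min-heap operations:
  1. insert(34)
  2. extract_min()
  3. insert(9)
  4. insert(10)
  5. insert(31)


insert(34) -> [34]
extract_min()->34, []
insert(9) -> [9]
insert(10) -> [9, 10]
insert(31) -> [9, 10, 31]

Final heap: [9, 10, 31]


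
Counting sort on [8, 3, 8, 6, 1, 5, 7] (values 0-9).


Input: [8, 3, 8, 6, 1, 5, 7]
Counts: [0, 1, 0, 1, 0, 1, 1, 1, 2, 0]

Sorted: [1, 3, 5, 6, 7, 8, 8]


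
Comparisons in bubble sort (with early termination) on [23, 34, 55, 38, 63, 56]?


Algorithm: bubble sort (with early termination)
Input: [23, 34, 55, 38, 63, 56]
Sorted: [23, 34, 38, 55, 56, 63]

9


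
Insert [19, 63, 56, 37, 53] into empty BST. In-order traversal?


Insert 19: root
Insert 63: R from 19
Insert 56: R from 19 -> L from 63
Insert 37: R from 19 -> L from 63 -> L from 56
Insert 53: R from 19 -> L from 63 -> L from 56 -> R from 37

In-order: [19, 37, 53, 56, 63]


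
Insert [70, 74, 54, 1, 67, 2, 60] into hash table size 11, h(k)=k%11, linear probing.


Insert 70: h=4 -> slot 4
Insert 74: h=8 -> slot 8
Insert 54: h=10 -> slot 10
Insert 1: h=1 -> slot 1
Insert 67: h=1, 1 probes -> slot 2
Insert 2: h=2, 1 probes -> slot 3
Insert 60: h=5 -> slot 5

Table: [None, 1, 67, 2, 70, 60, None, None, 74, None, 54]


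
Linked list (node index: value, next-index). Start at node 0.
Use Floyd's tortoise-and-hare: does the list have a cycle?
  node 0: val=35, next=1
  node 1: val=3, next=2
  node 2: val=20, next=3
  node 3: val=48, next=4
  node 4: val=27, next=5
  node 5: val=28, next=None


Floyd's tortoise (slow, +1) and hare (fast, +2):
  init: slow=0, fast=0
  step 1: slow=1, fast=2
  step 2: slow=2, fast=4
  step 3: fast 4->5->None, no cycle

Cycle: no


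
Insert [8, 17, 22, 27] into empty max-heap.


Insert 8: [8]
Insert 17: [17, 8]
Insert 22: [22, 8, 17]
Insert 27: [27, 22, 17, 8]

Final heap: [27, 22, 17, 8]


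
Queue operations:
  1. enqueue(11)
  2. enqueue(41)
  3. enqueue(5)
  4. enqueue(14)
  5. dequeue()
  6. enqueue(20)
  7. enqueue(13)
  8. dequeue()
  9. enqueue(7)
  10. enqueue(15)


enqueue(11) -> [11]
enqueue(41) -> [11, 41]
enqueue(5) -> [11, 41, 5]
enqueue(14) -> [11, 41, 5, 14]
dequeue()->11, [41, 5, 14]
enqueue(20) -> [41, 5, 14, 20]
enqueue(13) -> [41, 5, 14, 20, 13]
dequeue()->41, [5, 14, 20, 13]
enqueue(7) -> [5, 14, 20, 13, 7]
enqueue(15) -> [5, 14, 20, 13, 7, 15]

Final queue: [5, 14, 20, 13, 7, 15]


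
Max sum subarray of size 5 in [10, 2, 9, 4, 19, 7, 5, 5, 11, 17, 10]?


[0:5]: 44
[1:6]: 41
[2:7]: 44
[3:8]: 40
[4:9]: 47
[5:10]: 45
[6:11]: 48

Max: 48 at [6:11]


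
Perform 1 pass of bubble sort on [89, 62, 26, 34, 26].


Initial: [89, 62, 26, 34, 26]
Pass 1: [62, 26, 34, 26, 89] (4 swaps)

After 1 pass: [62, 26, 34, 26, 89]


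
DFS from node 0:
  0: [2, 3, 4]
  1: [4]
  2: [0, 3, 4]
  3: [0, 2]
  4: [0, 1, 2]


Visit 0, push [4, 3, 2]
Visit 2, push [4, 3]
Visit 3, push []
Visit 4, push [1]
Visit 1, push []

DFS order: [0, 2, 3, 4, 1]


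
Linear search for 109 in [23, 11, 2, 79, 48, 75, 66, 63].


i=0: 23!=109
i=1: 11!=109
i=2: 2!=109
i=3: 79!=109
i=4: 48!=109
i=5: 75!=109
i=6: 66!=109
i=7: 63!=109

Not found, 8 comps


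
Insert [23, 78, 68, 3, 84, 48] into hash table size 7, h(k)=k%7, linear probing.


Insert 23: h=2 -> slot 2
Insert 78: h=1 -> slot 1
Insert 68: h=5 -> slot 5
Insert 3: h=3 -> slot 3
Insert 84: h=0 -> slot 0
Insert 48: h=6 -> slot 6

Table: [84, 78, 23, 3, None, 68, 48]


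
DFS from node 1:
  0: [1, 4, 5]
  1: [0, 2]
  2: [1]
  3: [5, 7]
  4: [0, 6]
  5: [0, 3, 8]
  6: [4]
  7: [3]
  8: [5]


Visit 1, push [2, 0]
Visit 0, push [5, 4]
Visit 4, push [6]
Visit 6, push []
Visit 5, push [8, 3]
Visit 3, push [7]
Visit 7, push []
Visit 8, push []
Visit 2, push []

DFS order: [1, 0, 4, 6, 5, 3, 7, 8, 2]


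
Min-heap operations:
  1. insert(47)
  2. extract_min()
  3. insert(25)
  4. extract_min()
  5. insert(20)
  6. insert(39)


insert(47) -> [47]
extract_min()->47, []
insert(25) -> [25]
extract_min()->25, []
insert(20) -> [20]
insert(39) -> [20, 39]

Final heap: [20, 39]


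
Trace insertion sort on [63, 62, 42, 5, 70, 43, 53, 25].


Initial: [63, 62, 42, 5, 70, 43, 53, 25]
Insert 62: [62, 63, 42, 5, 70, 43, 53, 25]
Insert 42: [42, 62, 63, 5, 70, 43, 53, 25]
Insert 5: [5, 42, 62, 63, 70, 43, 53, 25]
Insert 70: [5, 42, 62, 63, 70, 43, 53, 25]
Insert 43: [5, 42, 43, 62, 63, 70, 53, 25]
Insert 53: [5, 42, 43, 53, 62, 63, 70, 25]
Insert 25: [5, 25, 42, 43, 53, 62, 63, 70]

Sorted: [5, 25, 42, 43, 53, 62, 63, 70]


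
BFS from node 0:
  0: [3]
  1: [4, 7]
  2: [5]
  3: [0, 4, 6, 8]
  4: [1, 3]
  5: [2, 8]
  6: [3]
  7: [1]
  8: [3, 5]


Visit 0, enqueue [3]
Visit 3, enqueue [4, 6, 8]
Visit 4, enqueue [1]
Visit 6, enqueue []
Visit 8, enqueue [5]
Visit 1, enqueue [7]
Visit 5, enqueue [2]
Visit 7, enqueue []
Visit 2, enqueue []

BFS order: [0, 3, 4, 6, 8, 1, 5, 7, 2]


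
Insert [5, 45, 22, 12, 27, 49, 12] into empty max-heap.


Insert 5: [5]
Insert 45: [45, 5]
Insert 22: [45, 5, 22]
Insert 12: [45, 12, 22, 5]
Insert 27: [45, 27, 22, 5, 12]
Insert 49: [49, 27, 45, 5, 12, 22]
Insert 12: [49, 27, 45, 5, 12, 22, 12]

Final heap: [49, 27, 45, 5, 12, 22, 12]


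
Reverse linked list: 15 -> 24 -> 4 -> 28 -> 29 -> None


Step 1: curr=15, set curr.next=prev(None) | reversed so far: 15
Step 2: curr=24, set curr.next=prev(15) | reversed so far: 24 -> 15
Step 3: curr=4, set curr.next=prev(24) | reversed so far: 4 -> 24 -> 15
Step 4: curr=28, set curr.next=prev(4) | reversed so far: 28 -> 4 -> 24 -> 15
Step 5: curr=29, set curr.next=prev(28) | reversed so far: 29 -> 28 -> 4 -> 24 -> 15

29 -> 28 -> 4 -> 24 -> 15 -> None


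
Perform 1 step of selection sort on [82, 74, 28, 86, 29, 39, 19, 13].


Initial: [82, 74, 28, 86, 29, 39, 19, 13]
Step 1: min=13 at 7
  Swap: [13, 74, 28, 86, 29, 39, 19, 82]

After 1 step: [13, 74, 28, 86, 29, 39, 19, 82]


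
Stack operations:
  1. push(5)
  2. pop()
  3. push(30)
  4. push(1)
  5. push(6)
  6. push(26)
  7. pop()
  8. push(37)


push(5) -> [5]
pop()->5, []
push(30) -> [30]
push(1) -> [30, 1]
push(6) -> [30, 1, 6]
push(26) -> [30, 1, 6, 26]
pop()->26, [30, 1, 6]
push(37) -> [30, 1, 6, 37]

Final stack: [30, 1, 6, 37]


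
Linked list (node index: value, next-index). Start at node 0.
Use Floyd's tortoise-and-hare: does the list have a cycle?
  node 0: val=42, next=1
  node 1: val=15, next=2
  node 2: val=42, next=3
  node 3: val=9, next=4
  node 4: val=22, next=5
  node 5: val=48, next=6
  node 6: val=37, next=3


Floyd's tortoise (slow, +1) and hare (fast, +2):
  init: slow=0, fast=0
  step 1: slow=1, fast=2
  step 2: slow=2, fast=4
  step 3: slow=3, fast=6
  step 4: slow=4, fast=4
  slow == fast at node 4: cycle detected

Cycle: yes


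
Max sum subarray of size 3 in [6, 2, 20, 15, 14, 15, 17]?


[0:3]: 28
[1:4]: 37
[2:5]: 49
[3:6]: 44
[4:7]: 46

Max: 49 at [2:5]


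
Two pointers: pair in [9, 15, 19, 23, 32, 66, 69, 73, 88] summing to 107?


lo=0(9)+hi=8(88)=97
lo=1(15)+hi=8(88)=103
lo=2(19)+hi=8(88)=107

Yes: 19+88=107


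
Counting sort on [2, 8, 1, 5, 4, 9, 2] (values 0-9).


Input: [2, 8, 1, 5, 4, 9, 2]
Counts: [0, 1, 2, 0, 1, 1, 0, 0, 1, 1]

Sorted: [1, 2, 2, 4, 5, 8, 9]


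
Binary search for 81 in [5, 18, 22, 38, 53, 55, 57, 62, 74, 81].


Step 1: lo=0, hi=9, mid=4, val=53
Step 2: lo=5, hi=9, mid=7, val=62
Step 3: lo=8, hi=9, mid=8, val=74
Step 4: lo=9, hi=9, mid=9, val=81

Found at index 9


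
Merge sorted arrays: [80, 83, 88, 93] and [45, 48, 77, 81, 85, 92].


Take 45 from B
Take 48 from B
Take 77 from B
Take 80 from A
Take 81 from B
Take 83 from A
Take 85 from B
Take 88 from A
Take 92 from B

Merged: [45, 48, 77, 80, 81, 83, 85, 88, 92, 93]


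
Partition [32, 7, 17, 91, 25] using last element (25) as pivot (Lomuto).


Pivot: 25
  7 <= 25: swap -> [7, 32, 17, 91, 25]
  17 <= 25: swap -> [7, 17, 32, 91, 25]
Place pivot at 2: [7, 17, 25, 91, 32]

Partitioned: [7, 17, 25, 91, 32]


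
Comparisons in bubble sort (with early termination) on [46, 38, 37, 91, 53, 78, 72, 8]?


Algorithm: bubble sort (with early termination)
Input: [46, 38, 37, 91, 53, 78, 72, 8]
Sorted: [8, 37, 38, 46, 53, 72, 78, 91]

28


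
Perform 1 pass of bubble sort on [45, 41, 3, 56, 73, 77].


Initial: [45, 41, 3, 56, 73, 77]
Pass 1: [41, 3, 45, 56, 73, 77] (2 swaps)

After 1 pass: [41, 3, 45, 56, 73, 77]


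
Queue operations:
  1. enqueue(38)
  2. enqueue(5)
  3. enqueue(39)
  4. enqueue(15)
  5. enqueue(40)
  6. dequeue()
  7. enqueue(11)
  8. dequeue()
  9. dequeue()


enqueue(38) -> [38]
enqueue(5) -> [38, 5]
enqueue(39) -> [38, 5, 39]
enqueue(15) -> [38, 5, 39, 15]
enqueue(40) -> [38, 5, 39, 15, 40]
dequeue()->38, [5, 39, 15, 40]
enqueue(11) -> [5, 39, 15, 40, 11]
dequeue()->5, [39, 15, 40, 11]
dequeue()->39, [15, 40, 11]

Final queue: [15, 40, 11]


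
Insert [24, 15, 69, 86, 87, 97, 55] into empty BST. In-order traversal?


Insert 24: root
Insert 15: L from 24
Insert 69: R from 24
Insert 86: R from 24 -> R from 69
Insert 87: R from 24 -> R from 69 -> R from 86
Insert 97: R from 24 -> R from 69 -> R from 86 -> R from 87
Insert 55: R from 24 -> L from 69

In-order: [15, 24, 55, 69, 86, 87, 97]


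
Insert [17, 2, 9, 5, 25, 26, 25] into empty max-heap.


Insert 17: [17]
Insert 2: [17, 2]
Insert 9: [17, 2, 9]
Insert 5: [17, 5, 9, 2]
Insert 25: [25, 17, 9, 2, 5]
Insert 26: [26, 17, 25, 2, 5, 9]
Insert 25: [26, 17, 25, 2, 5, 9, 25]

Final heap: [26, 17, 25, 2, 5, 9, 25]


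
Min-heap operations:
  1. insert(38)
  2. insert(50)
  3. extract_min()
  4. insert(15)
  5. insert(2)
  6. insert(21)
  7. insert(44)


insert(38) -> [38]
insert(50) -> [38, 50]
extract_min()->38, [50]
insert(15) -> [15, 50]
insert(2) -> [2, 50, 15]
insert(21) -> [2, 21, 15, 50]
insert(44) -> [2, 21, 15, 50, 44]

Final heap: [2, 21, 15, 50, 44]


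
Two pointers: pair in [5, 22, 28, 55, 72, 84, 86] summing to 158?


lo=0(5)+hi=6(86)=91
lo=1(22)+hi=6(86)=108
lo=2(28)+hi=6(86)=114
lo=3(55)+hi=6(86)=141
lo=4(72)+hi=6(86)=158

Yes: 72+86=158


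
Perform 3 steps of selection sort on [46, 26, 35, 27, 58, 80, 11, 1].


Initial: [46, 26, 35, 27, 58, 80, 11, 1]
Step 1: min=1 at 7
  Swap: [1, 26, 35, 27, 58, 80, 11, 46]
Step 2: min=11 at 6
  Swap: [1, 11, 35, 27, 58, 80, 26, 46]
Step 3: min=26 at 6
  Swap: [1, 11, 26, 27, 58, 80, 35, 46]

After 3 steps: [1, 11, 26, 27, 58, 80, 35, 46]


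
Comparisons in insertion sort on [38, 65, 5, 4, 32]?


Algorithm: insertion sort
Input: [38, 65, 5, 4, 32]
Sorted: [4, 5, 32, 38, 65]

9


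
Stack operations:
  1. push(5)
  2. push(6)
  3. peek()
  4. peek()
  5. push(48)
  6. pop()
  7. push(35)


push(5) -> [5]
push(6) -> [5, 6]
peek()->6
peek()->6
push(48) -> [5, 6, 48]
pop()->48, [5, 6]
push(35) -> [5, 6, 35]

Final stack: [5, 6, 35]


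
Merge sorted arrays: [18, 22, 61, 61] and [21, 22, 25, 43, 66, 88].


Take 18 from A
Take 21 from B
Take 22 from A
Take 22 from B
Take 25 from B
Take 43 from B
Take 61 from A
Take 61 from A

Merged: [18, 21, 22, 22, 25, 43, 61, 61, 66, 88]


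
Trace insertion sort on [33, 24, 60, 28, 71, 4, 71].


Initial: [33, 24, 60, 28, 71, 4, 71]
Insert 24: [24, 33, 60, 28, 71, 4, 71]
Insert 60: [24, 33, 60, 28, 71, 4, 71]
Insert 28: [24, 28, 33, 60, 71, 4, 71]
Insert 71: [24, 28, 33, 60, 71, 4, 71]
Insert 4: [4, 24, 28, 33, 60, 71, 71]
Insert 71: [4, 24, 28, 33, 60, 71, 71]

Sorted: [4, 24, 28, 33, 60, 71, 71]


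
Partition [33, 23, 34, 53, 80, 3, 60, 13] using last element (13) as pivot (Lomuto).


Pivot: 13
  3 <= 13: swap -> [3, 23, 34, 53, 80, 33, 60, 13]
Place pivot at 1: [3, 13, 34, 53, 80, 33, 60, 23]

Partitioned: [3, 13, 34, 53, 80, 33, 60, 23]


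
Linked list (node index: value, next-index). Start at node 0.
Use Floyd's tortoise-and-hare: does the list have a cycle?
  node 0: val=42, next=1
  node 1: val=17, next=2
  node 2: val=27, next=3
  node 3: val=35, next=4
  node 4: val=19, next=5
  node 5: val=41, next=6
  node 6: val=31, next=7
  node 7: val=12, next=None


Floyd's tortoise (slow, +1) and hare (fast, +2):
  init: slow=0, fast=0
  step 1: slow=1, fast=2
  step 2: slow=2, fast=4
  step 3: slow=3, fast=6
  step 4: fast 6->7->None, no cycle

Cycle: no


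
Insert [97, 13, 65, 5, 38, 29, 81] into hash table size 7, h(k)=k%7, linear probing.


Insert 97: h=6 -> slot 6
Insert 13: h=6, 1 probes -> slot 0
Insert 65: h=2 -> slot 2
Insert 5: h=5 -> slot 5
Insert 38: h=3 -> slot 3
Insert 29: h=1 -> slot 1
Insert 81: h=4 -> slot 4

Table: [13, 29, 65, 38, 81, 5, 97]


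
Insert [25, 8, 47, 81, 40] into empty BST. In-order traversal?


Insert 25: root
Insert 8: L from 25
Insert 47: R from 25
Insert 81: R from 25 -> R from 47
Insert 40: R from 25 -> L from 47

In-order: [8, 25, 40, 47, 81]


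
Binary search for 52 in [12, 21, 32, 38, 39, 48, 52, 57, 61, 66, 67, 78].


Step 1: lo=0, hi=11, mid=5, val=48
Step 2: lo=6, hi=11, mid=8, val=61
Step 3: lo=6, hi=7, mid=6, val=52

Found at index 6


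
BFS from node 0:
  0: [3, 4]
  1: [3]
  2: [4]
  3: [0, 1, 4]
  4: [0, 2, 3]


Visit 0, enqueue [3, 4]
Visit 3, enqueue [1]
Visit 4, enqueue [2]
Visit 1, enqueue []
Visit 2, enqueue []

BFS order: [0, 3, 4, 1, 2]


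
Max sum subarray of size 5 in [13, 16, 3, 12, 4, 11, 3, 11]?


[0:5]: 48
[1:6]: 46
[2:7]: 33
[3:8]: 41

Max: 48 at [0:5]


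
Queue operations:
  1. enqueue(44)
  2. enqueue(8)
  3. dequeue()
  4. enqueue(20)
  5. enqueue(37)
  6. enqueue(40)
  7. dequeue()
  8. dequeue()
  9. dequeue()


enqueue(44) -> [44]
enqueue(8) -> [44, 8]
dequeue()->44, [8]
enqueue(20) -> [8, 20]
enqueue(37) -> [8, 20, 37]
enqueue(40) -> [8, 20, 37, 40]
dequeue()->8, [20, 37, 40]
dequeue()->20, [37, 40]
dequeue()->37, [40]

Final queue: [40]


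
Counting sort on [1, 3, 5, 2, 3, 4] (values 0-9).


Input: [1, 3, 5, 2, 3, 4]
Counts: [0, 1, 1, 2, 1, 1, 0, 0, 0, 0]

Sorted: [1, 2, 3, 3, 4, 5]


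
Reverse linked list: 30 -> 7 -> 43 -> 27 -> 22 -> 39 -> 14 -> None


Step 1: curr=30, set curr.next=prev(None) | reversed so far: 30
Step 2: curr=7, set curr.next=prev(30) | reversed so far: 7 -> 30
Step 3: curr=43, set curr.next=prev(7) | reversed so far: 43 -> 7 -> 30
Step 4: curr=27, set curr.next=prev(43) | reversed so far: 27 -> 43 -> 7 -> 30
Step 5: curr=22, set curr.next=prev(27) | reversed so far: 22 -> 27 -> 43 -> 7 -> 30
Step 6: curr=39, set curr.next=prev(22) | reversed so far: 39 -> 22 -> 27 -> 43 -> 7 -> 30
Step 7: curr=14, set curr.next=prev(39) | reversed so far: 14 -> 39 -> 22 -> 27 -> 43 -> 7 -> 30

14 -> 39 -> 22 -> 27 -> 43 -> 7 -> 30 -> None


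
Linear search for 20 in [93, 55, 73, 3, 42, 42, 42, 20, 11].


i=0: 93!=20
i=1: 55!=20
i=2: 73!=20
i=3: 3!=20
i=4: 42!=20
i=5: 42!=20
i=6: 42!=20
i=7: 20==20 found!

Found at 7, 8 comps


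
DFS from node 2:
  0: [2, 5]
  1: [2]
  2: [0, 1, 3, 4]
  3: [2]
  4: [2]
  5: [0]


Visit 2, push [4, 3, 1, 0]
Visit 0, push [5]
Visit 5, push []
Visit 1, push []
Visit 3, push []
Visit 4, push []

DFS order: [2, 0, 5, 1, 3, 4]


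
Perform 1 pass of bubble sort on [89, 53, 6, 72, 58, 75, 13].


Initial: [89, 53, 6, 72, 58, 75, 13]
Pass 1: [53, 6, 72, 58, 75, 13, 89] (6 swaps)

After 1 pass: [53, 6, 72, 58, 75, 13, 89]


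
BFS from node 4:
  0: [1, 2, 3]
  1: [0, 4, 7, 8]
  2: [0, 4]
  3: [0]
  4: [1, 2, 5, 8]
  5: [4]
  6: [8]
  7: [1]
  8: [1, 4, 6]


Visit 4, enqueue [1, 2, 5, 8]
Visit 1, enqueue [0, 7]
Visit 2, enqueue []
Visit 5, enqueue []
Visit 8, enqueue [6]
Visit 0, enqueue [3]
Visit 7, enqueue []
Visit 6, enqueue []
Visit 3, enqueue []

BFS order: [4, 1, 2, 5, 8, 0, 7, 6, 3]


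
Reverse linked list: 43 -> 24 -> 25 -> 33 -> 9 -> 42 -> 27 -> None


Step 1: curr=43, set curr.next=prev(None) | reversed so far: 43
Step 2: curr=24, set curr.next=prev(43) | reversed so far: 24 -> 43
Step 3: curr=25, set curr.next=prev(24) | reversed so far: 25 -> 24 -> 43
Step 4: curr=33, set curr.next=prev(25) | reversed so far: 33 -> 25 -> 24 -> 43
Step 5: curr=9, set curr.next=prev(33) | reversed so far: 9 -> 33 -> 25 -> 24 -> 43
Step 6: curr=42, set curr.next=prev(9) | reversed so far: 42 -> 9 -> 33 -> 25 -> 24 -> 43
Step 7: curr=27, set curr.next=prev(42) | reversed so far: 27 -> 42 -> 9 -> 33 -> 25 -> 24 -> 43

27 -> 42 -> 9 -> 33 -> 25 -> 24 -> 43 -> None


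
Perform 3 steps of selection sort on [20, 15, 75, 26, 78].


Initial: [20, 15, 75, 26, 78]
Step 1: min=15 at 1
  Swap: [15, 20, 75, 26, 78]
Step 2: min=20 at 1
  Swap: [15, 20, 75, 26, 78]
Step 3: min=26 at 3
  Swap: [15, 20, 26, 75, 78]

After 3 steps: [15, 20, 26, 75, 78]


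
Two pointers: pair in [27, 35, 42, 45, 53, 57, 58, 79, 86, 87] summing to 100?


lo=0(27)+hi=9(87)=114
lo=0(27)+hi=8(86)=113
lo=0(27)+hi=7(79)=106
lo=0(27)+hi=6(58)=85
lo=1(35)+hi=6(58)=93
lo=2(42)+hi=6(58)=100

Yes: 42+58=100


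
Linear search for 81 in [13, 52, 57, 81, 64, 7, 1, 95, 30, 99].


i=0: 13!=81
i=1: 52!=81
i=2: 57!=81
i=3: 81==81 found!

Found at 3, 4 comps


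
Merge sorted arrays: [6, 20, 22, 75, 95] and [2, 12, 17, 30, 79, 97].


Take 2 from B
Take 6 from A
Take 12 from B
Take 17 from B
Take 20 from A
Take 22 from A
Take 30 from B
Take 75 from A
Take 79 from B
Take 95 from A

Merged: [2, 6, 12, 17, 20, 22, 30, 75, 79, 95, 97]


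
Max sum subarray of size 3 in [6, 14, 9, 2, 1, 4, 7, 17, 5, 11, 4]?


[0:3]: 29
[1:4]: 25
[2:5]: 12
[3:6]: 7
[4:7]: 12
[5:8]: 28
[6:9]: 29
[7:10]: 33
[8:11]: 20

Max: 33 at [7:10]


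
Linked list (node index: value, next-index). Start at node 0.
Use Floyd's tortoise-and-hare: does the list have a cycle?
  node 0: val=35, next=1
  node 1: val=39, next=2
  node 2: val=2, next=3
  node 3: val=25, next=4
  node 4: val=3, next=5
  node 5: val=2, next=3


Floyd's tortoise (slow, +1) and hare (fast, +2):
  init: slow=0, fast=0
  step 1: slow=1, fast=2
  step 2: slow=2, fast=4
  step 3: slow=3, fast=3
  slow == fast at node 3: cycle detected

Cycle: yes


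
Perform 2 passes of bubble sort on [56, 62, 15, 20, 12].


Initial: [56, 62, 15, 20, 12]
Pass 1: [56, 15, 20, 12, 62] (3 swaps)
Pass 2: [15, 20, 12, 56, 62] (3 swaps)

After 2 passes: [15, 20, 12, 56, 62]


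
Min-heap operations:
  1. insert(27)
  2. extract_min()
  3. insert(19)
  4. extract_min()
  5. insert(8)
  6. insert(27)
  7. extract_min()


insert(27) -> [27]
extract_min()->27, []
insert(19) -> [19]
extract_min()->19, []
insert(8) -> [8]
insert(27) -> [8, 27]
extract_min()->8, [27]

Final heap: [27]


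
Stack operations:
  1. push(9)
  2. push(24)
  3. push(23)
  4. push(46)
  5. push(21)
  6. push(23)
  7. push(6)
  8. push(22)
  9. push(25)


push(9) -> [9]
push(24) -> [9, 24]
push(23) -> [9, 24, 23]
push(46) -> [9, 24, 23, 46]
push(21) -> [9, 24, 23, 46, 21]
push(23) -> [9, 24, 23, 46, 21, 23]
push(6) -> [9, 24, 23, 46, 21, 23, 6]
push(22) -> [9, 24, 23, 46, 21, 23, 6, 22]
push(25) -> [9, 24, 23, 46, 21, 23, 6, 22, 25]

Final stack: [9, 24, 23, 46, 21, 23, 6, 22, 25]


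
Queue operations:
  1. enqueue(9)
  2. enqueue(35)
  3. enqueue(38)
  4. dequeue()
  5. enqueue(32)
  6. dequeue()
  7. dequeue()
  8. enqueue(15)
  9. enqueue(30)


enqueue(9) -> [9]
enqueue(35) -> [9, 35]
enqueue(38) -> [9, 35, 38]
dequeue()->9, [35, 38]
enqueue(32) -> [35, 38, 32]
dequeue()->35, [38, 32]
dequeue()->38, [32]
enqueue(15) -> [32, 15]
enqueue(30) -> [32, 15, 30]

Final queue: [32, 15, 30]


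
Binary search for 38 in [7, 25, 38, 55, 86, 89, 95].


Step 1: lo=0, hi=6, mid=3, val=55
Step 2: lo=0, hi=2, mid=1, val=25
Step 3: lo=2, hi=2, mid=2, val=38

Found at index 2


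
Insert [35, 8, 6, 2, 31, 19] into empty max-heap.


Insert 35: [35]
Insert 8: [35, 8]
Insert 6: [35, 8, 6]
Insert 2: [35, 8, 6, 2]
Insert 31: [35, 31, 6, 2, 8]
Insert 19: [35, 31, 19, 2, 8, 6]

Final heap: [35, 31, 19, 2, 8, 6]


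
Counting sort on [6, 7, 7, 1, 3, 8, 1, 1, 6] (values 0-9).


Input: [6, 7, 7, 1, 3, 8, 1, 1, 6]
Counts: [0, 3, 0, 1, 0, 0, 2, 2, 1, 0]

Sorted: [1, 1, 1, 3, 6, 6, 7, 7, 8]


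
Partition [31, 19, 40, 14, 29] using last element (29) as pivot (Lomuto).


Pivot: 29
  19 <= 29: swap -> [19, 31, 40, 14, 29]
  14 <= 29: swap -> [19, 14, 40, 31, 29]
Place pivot at 2: [19, 14, 29, 31, 40]

Partitioned: [19, 14, 29, 31, 40]


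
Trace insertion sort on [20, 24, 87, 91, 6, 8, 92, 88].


Initial: [20, 24, 87, 91, 6, 8, 92, 88]
Insert 24: [20, 24, 87, 91, 6, 8, 92, 88]
Insert 87: [20, 24, 87, 91, 6, 8, 92, 88]
Insert 91: [20, 24, 87, 91, 6, 8, 92, 88]
Insert 6: [6, 20, 24, 87, 91, 8, 92, 88]
Insert 8: [6, 8, 20, 24, 87, 91, 92, 88]
Insert 92: [6, 8, 20, 24, 87, 91, 92, 88]
Insert 88: [6, 8, 20, 24, 87, 88, 91, 92]

Sorted: [6, 8, 20, 24, 87, 88, 91, 92]


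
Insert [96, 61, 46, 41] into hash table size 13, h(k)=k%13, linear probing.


Insert 96: h=5 -> slot 5
Insert 61: h=9 -> slot 9
Insert 46: h=7 -> slot 7
Insert 41: h=2 -> slot 2

Table: [None, None, 41, None, None, 96, None, 46, None, 61, None, None, None]


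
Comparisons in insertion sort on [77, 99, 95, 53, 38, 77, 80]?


Algorithm: insertion sort
Input: [77, 99, 95, 53, 38, 77, 80]
Sorted: [38, 53, 77, 77, 80, 95, 99]

16


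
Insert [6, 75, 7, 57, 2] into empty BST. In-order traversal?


Insert 6: root
Insert 75: R from 6
Insert 7: R from 6 -> L from 75
Insert 57: R from 6 -> L from 75 -> R from 7
Insert 2: L from 6

In-order: [2, 6, 7, 57, 75]


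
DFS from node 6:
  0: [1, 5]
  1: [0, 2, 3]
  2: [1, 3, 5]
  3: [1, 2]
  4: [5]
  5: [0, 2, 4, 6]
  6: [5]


Visit 6, push [5]
Visit 5, push [4, 2, 0]
Visit 0, push [1]
Visit 1, push [3, 2]
Visit 2, push [3]
Visit 3, push []
Visit 4, push []

DFS order: [6, 5, 0, 1, 2, 3, 4]


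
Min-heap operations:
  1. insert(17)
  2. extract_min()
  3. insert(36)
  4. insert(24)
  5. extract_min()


insert(17) -> [17]
extract_min()->17, []
insert(36) -> [36]
insert(24) -> [24, 36]
extract_min()->24, [36]

Final heap: [36]


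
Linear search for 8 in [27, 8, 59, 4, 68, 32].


i=0: 27!=8
i=1: 8==8 found!

Found at 1, 2 comps


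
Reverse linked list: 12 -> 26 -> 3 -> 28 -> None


Step 1: curr=12, set curr.next=prev(None) | reversed so far: 12
Step 2: curr=26, set curr.next=prev(12) | reversed so far: 26 -> 12
Step 3: curr=3, set curr.next=prev(26) | reversed so far: 3 -> 26 -> 12
Step 4: curr=28, set curr.next=prev(3) | reversed so far: 28 -> 3 -> 26 -> 12

28 -> 3 -> 26 -> 12 -> None


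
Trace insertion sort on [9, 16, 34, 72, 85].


Initial: [9, 16, 34, 72, 85]
Insert 16: [9, 16, 34, 72, 85]
Insert 34: [9, 16, 34, 72, 85]
Insert 72: [9, 16, 34, 72, 85]
Insert 85: [9, 16, 34, 72, 85]

Sorted: [9, 16, 34, 72, 85]


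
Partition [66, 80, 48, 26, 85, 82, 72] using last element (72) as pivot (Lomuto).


Pivot: 72
  66 <= 72: advance i (no swap)
  48 <= 72: swap -> [66, 48, 80, 26, 85, 82, 72]
  26 <= 72: swap -> [66, 48, 26, 80, 85, 82, 72]
Place pivot at 3: [66, 48, 26, 72, 85, 82, 80]

Partitioned: [66, 48, 26, 72, 85, 82, 80]


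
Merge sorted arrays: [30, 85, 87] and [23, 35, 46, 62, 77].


Take 23 from B
Take 30 from A
Take 35 from B
Take 46 from B
Take 62 from B
Take 77 from B

Merged: [23, 30, 35, 46, 62, 77, 85, 87]


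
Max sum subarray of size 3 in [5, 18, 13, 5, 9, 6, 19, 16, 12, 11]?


[0:3]: 36
[1:4]: 36
[2:5]: 27
[3:6]: 20
[4:7]: 34
[5:8]: 41
[6:9]: 47
[7:10]: 39

Max: 47 at [6:9]


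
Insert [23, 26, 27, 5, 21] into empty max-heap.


Insert 23: [23]
Insert 26: [26, 23]
Insert 27: [27, 23, 26]
Insert 5: [27, 23, 26, 5]
Insert 21: [27, 23, 26, 5, 21]

Final heap: [27, 23, 26, 5, 21]


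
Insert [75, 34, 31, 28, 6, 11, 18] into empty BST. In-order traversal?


Insert 75: root
Insert 34: L from 75
Insert 31: L from 75 -> L from 34
Insert 28: L from 75 -> L from 34 -> L from 31
Insert 6: L from 75 -> L from 34 -> L from 31 -> L from 28
Insert 11: L from 75 -> L from 34 -> L from 31 -> L from 28 -> R from 6
Insert 18: L from 75 -> L from 34 -> L from 31 -> L from 28 -> R from 6 -> R from 11

In-order: [6, 11, 18, 28, 31, 34, 75]


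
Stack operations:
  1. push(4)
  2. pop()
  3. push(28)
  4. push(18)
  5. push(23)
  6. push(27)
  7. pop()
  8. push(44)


push(4) -> [4]
pop()->4, []
push(28) -> [28]
push(18) -> [28, 18]
push(23) -> [28, 18, 23]
push(27) -> [28, 18, 23, 27]
pop()->27, [28, 18, 23]
push(44) -> [28, 18, 23, 44]

Final stack: [28, 18, 23, 44]


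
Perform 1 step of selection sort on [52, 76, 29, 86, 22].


Initial: [52, 76, 29, 86, 22]
Step 1: min=22 at 4
  Swap: [22, 76, 29, 86, 52]

After 1 step: [22, 76, 29, 86, 52]


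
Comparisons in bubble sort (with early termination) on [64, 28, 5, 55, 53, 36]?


Algorithm: bubble sort (with early termination)
Input: [64, 28, 5, 55, 53, 36]
Sorted: [5, 28, 36, 53, 55, 64]

14


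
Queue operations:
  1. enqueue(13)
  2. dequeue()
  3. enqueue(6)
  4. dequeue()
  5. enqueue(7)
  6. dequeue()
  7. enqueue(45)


enqueue(13) -> [13]
dequeue()->13, []
enqueue(6) -> [6]
dequeue()->6, []
enqueue(7) -> [7]
dequeue()->7, []
enqueue(45) -> [45]

Final queue: [45]


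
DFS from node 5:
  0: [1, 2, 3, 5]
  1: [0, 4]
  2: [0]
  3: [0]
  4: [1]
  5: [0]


Visit 5, push [0]
Visit 0, push [3, 2, 1]
Visit 1, push [4]
Visit 4, push []
Visit 2, push []
Visit 3, push []

DFS order: [5, 0, 1, 4, 2, 3]


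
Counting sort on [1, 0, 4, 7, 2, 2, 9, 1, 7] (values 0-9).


Input: [1, 0, 4, 7, 2, 2, 9, 1, 7]
Counts: [1, 2, 2, 0, 1, 0, 0, 2, 0, 1]

Sorted: [0, 1, 1, 2, 2, 4, 7, 7, 9]


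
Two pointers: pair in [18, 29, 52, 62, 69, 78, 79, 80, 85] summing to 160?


lo=0(18)+hi=8(85)=103
lo=1(29)+hi=8(85)=114
lo=2(52)+hi=8(85)=137
lo=3(62)+hi=8(85)=147
lo=4(69)+hi=8(85)=154
lo=5(78)+hi=8(85)=163
lo=5(78)+hi=7(80)=158
lo=6(79)+hi=7(80)=159

No pair found


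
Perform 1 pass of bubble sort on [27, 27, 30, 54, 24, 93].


Initial: [27, 27, 30, 54, 24, 93]
Pass 1: [27, 27, 30, 24, 54, 93] (1 swaps)

After 1 pass: [27, 27, 30, 24, 54, 93]


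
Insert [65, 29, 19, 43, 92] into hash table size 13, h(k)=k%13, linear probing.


Insert 65: h=0 -> slot 0
Insert 29: h=3 -> slot 3
Insert 19: h=6 -> slot 6
Insert 43: h=4 -> slot 4
Insert 92: h=1 -> slot 1

Table: [65, 92, None, 29, 43, None, 19, None, None, None, None, None, None]


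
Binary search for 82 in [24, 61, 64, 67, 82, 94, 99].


Step 1: lo=0, hi=6, mid=3, val=67
Step 2: lo=4, hi=6, mid=5, val=94
Step 3: lo=4, hi=4, mid=4, val=82

Found at index 4


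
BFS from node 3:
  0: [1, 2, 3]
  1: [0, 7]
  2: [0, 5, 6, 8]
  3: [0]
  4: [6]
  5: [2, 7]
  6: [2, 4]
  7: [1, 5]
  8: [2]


Visit 3, enqueue [0]
Visit 0, enqueue [1, 2]
Visit 1, enqueue [7]
Visit 2, enqueue [5, 6, 8]
Visit 7, enqueue []
Visit 5, enqueue []
Visit 6, enqueue [4]
Visit 8, enqueue []
Visit 4, enqueue []

BFS order: [3, 0, 1, 2, 7, 5, 6, 8, 4]


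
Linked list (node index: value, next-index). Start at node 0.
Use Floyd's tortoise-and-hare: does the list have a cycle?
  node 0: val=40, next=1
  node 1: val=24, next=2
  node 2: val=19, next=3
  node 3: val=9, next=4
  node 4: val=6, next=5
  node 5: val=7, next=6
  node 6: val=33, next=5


Floyd's tortoise (slow, +1) and hare (fast, +2):
  init: slow=0, fast=0
  step 1: slow=1, fast=2
  step 2: slow=2, fast=4
  step 3: slow=3, fast=6
  step 4: slow=4, fast=6
  step 5: slow=5, fast=6
  step 6: slow=6, fast=6
  slow == fast at node 6: cycle detected

Cycle: yes


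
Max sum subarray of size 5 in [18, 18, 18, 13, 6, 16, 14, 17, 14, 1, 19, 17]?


[0:5]: 73
[1:6]: 71
[2:7]: 67
[3:8]: 66
[4:9]: 67
[5:10]: 62
[6:11]: 65
[7:12]: 68

Max: 73 at [0:5]


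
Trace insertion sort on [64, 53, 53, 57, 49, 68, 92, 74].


Initial: [64, 53, 53, 57, 49, 68, 92, 74]
Insert 53: [53, 64, 53, 57, 49, 68, 92, 74]
Insert 53: [53, 53, 64, 57, 49, 68, 92, 74]
Insert 57: [53, 53, 57, 64, 49, 68, 92, 74]
Insert 49: [49, 53, 53, 57, 64, 68, 92, 74]
Insert 68: [49, 53, 53, 57, 64, 68, 92, 74]
Insert 92: [49, 53, 53, 57, 64, 68, 92, 74]
Insert 74: [49, 53, 53, 57, 64, 68, 74, 92]

Sorted: [49, 53, 53, 57, 64, 68, 74, 92]


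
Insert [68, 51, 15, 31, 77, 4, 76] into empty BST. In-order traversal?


Insert 68: root
Insert 51: L from 68
Insert 15: L from 68 -> L from 51
Insert 31: L from 68 -> L from 51 -> R from 15
Insert 77: R from 68
Insert 4: L from 68 -> L from 51 -> L from 15
Insert 76: R from 68 -> L from 77

In-order: [4, 15, 31, 51, 68, 76, 77]


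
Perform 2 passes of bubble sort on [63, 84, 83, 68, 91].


Initial: [63, 84, 83, 68, 91]
Pass 1: [63, 83, 68, 84, 91] (2 swaps)
Pass 2: [63, 68, 83, 84, 91] (1 swaps)

After 2 passes: [63, 68, 83, 84, 91]


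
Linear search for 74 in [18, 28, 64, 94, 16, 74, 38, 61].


i=0: 18!=74
i=1: 28!=74
i=2: 64!=74
i=3: 94!=74
i=4: 16!=74
i=5: 74==74 found!

Found at 5, 6 comps


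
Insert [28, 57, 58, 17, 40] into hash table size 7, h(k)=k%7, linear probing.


Insert 28: h=0 -> slot 0
Insert 57: h=1 -> slot 1
Insert 58: h=2 -> slot 2
Insert 17: h=3 -> slot 3
Insert 40: h=5 -> slot 5

Table: [28, 57, 58, 17, None, 40, None]


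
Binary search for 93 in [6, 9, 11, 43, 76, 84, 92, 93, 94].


Step 1: lo=0, hi=8, mid=4, val=76
Step 2: lo=5, hi=8, mid=6, val=92
Step 3: lo=7, hi=8, mid=7, val=93

Found at index 7


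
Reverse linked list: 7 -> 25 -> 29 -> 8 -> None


Step 1: curr=7, set curr.next=prev(None) | reversed so far: 7
Step 2: curr=25, set curr.next=prev(7) | reversed so far: 25 -> 7
Step 3: curr=29, set curr.next=prev(25) | reversed so far: 29 -> 25 -> 7
Step 4: curr=8, set curr.next=prev(29) | reversed so far: 8 -> 29 -> 25 -> 7

8 -> 29 -> 25 -> 7 -> None


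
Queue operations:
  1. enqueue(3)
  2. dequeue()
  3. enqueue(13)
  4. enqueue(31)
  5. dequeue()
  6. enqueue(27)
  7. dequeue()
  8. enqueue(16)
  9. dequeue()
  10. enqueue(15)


enqueue(3) -> [3]
dequeue()->3, []
enqueue(13) -> [13]
enqueue(31) -> [13, 31]
dequeue()->13, [31]
enqueue(27) -> [31, 27]
dequeue()->31, [27]
enqueue(16) -> [27, 16]
dequeue()->27, [16]
enqueue(15) -> [16, 15]

Final queue: [16, 15]


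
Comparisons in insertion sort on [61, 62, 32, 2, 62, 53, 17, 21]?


Algorithm: insertion sort
Input: [61, 62, 32, 2, 62, 53, 17, 21]
Sorted: [2, 17, 21, 32, 53, 61, 62, 62]

23


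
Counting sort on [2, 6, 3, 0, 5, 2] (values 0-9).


Input: [2, 6, 3, 0, 5, 2]
Counts: [1, 0, 2, 1, 0, 1, 1, 0, 0, 0]

Sorted: [0, 2, 2, 3, 5, 6]


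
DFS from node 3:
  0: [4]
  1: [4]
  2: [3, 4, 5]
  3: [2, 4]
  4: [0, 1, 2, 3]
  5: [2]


Visit 3, push [4, 2]
Visit 2, push [5, 4]
Visit 4, push [1, 0]
Visit 0, push []
Visit 1, push []
Visit 5, push []

DFS order: [3, 2, 4, 0, 1, 5]


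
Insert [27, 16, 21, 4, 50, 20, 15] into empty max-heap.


Insert 27: [27]
Insert 16: [27, 16]
Insert 21: [27, 16, 21]
Insert 4: [27, 16, 21, 4]
Insert 50: [50, 27, 21, 4, 16]
Insert 20: [50, 27, 21, 4, 16, 20]
Insert 15: [50, 27, 21, 4, 16, 20, 15]

Final heap: [50, 27, 21, 4, 16, 20, 15]


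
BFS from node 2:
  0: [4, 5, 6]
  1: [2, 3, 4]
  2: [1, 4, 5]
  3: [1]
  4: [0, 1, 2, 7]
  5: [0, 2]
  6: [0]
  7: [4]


Visit 2, enqueue [1, 4, 5]
Visit 1, enqueue [3]
Visit 4, enqueue [0, 7]
Visit 5, enqueue []
Visit 3, enqueue []
Visit 0, enqueue [6]
Visit 7, enqueue []
Visit 6, enqueue []

BFS order: [2, 1, 4, 5, 3, 0, 7, 6]


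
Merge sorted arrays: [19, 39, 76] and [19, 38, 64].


Take 19 from A
Take 19 from B
Take 38 from B
Take 39 from A
Take 64 from B

Merged: [19, 19, 38, 39, 64, 76]


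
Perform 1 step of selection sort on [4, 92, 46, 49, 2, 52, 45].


Initial: [4, 92, 46, 49, 2, 52, 45]
Step 1: min=2 at 4
  Swap: [2, 92, 46, 49, 4, 52, 45]

After 1 step: [2, 92, 46, 49, 4, 52, 45]


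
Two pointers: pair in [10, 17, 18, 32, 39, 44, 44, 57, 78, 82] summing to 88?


lo=0(10)+hi=9(82)=92
lo=0(10)+hi=8(78)=88

Yes: 10+78=88


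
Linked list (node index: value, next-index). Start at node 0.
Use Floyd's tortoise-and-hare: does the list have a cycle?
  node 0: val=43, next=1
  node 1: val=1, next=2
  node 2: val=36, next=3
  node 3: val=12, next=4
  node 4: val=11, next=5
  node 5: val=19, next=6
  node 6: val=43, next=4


Floyd's tortoise (slow, +1) and hare (fast, +2):
  init: slow=0, fast=0
  step 1: slow=1, fast=2
  step 2: slow=2, fast=4
  step 3: slow=3, fast=6
  step 4: slow=4, fast=5
  step 5: slow=5, fast=4
  step 6: slow=6, fast=6
  slow == fast at node 6: cycle detected

Cycle: yes


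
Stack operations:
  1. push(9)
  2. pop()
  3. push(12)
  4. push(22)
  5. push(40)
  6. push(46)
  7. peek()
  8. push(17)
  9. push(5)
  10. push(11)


push(9) -> [9]
pop()->9, []
push(12) -> [12]
push(22) -> [12, 22]
push(40) -> [12, 22, 40]
push(46) -> [12, 22, 40, 46]
peek()->46
push(17) -> [12, 22, 40, 46, 17]
push(5) -> [12, 22, 40, 46, 17, 5]
push(11) -> [12, 22, 40, 46, 17, 5, 11]

Final stack: [12, 22, 40, 46, 17, 5, 11]


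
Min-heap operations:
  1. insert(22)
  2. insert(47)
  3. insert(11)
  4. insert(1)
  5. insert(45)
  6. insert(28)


insert(22) -> [22]
insert(47) -> [22, 47]
insert(11) -> [11, 47, 22]
insert(1) -> [1, 11, 22, 47]
insert(45) -> [1, 11, 22, 47, 45]
insert(28) -> [1, 11, 22, 47, 45, 28]

Final heap: [1, 11, 22, 47, 45, 28]


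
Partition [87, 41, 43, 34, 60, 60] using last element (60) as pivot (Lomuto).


Pivot: 60
  41 <= 60: swap -> [41, 87, 43, 34, 60, 60]
  43 <= 60: swap -> [41, 43, 87, 34, 60, 60]
  34 <= 60: swap -> [41, 43, 34, 87, 60, 60]
  60 <= 60: swap -> [41, 43, 34, 60, 87, 60]
Place pivot at 4: [41, 43, 34, 60, 60, 87]

Partitioned: [41, 43, 34, 60, 60, 87]


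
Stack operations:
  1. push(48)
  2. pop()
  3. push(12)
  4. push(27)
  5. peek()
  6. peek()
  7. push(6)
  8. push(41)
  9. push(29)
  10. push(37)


push(48) -> [48]
pop()->48, []
push(12) -> [12]
push(27) -> [12, 27]
peek()->27
peek()->27
push(6) -> [12, 27, 6]
push(41) -> [12, 27, 6, 41]
push(29) -> [12, 27, 6, 41, 29]
push(37) -> [12, 27, 6, 41, 29, 37]

Final stack: [12, 27, 6, 41, 29, 37]


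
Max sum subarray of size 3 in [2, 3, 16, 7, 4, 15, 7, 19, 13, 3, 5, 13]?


[0:3]: 21
[1:4]: 26
[2:5]: 27
[3:6]: 26
[4:7]: 26
[5:8]: 41
[6:9]: 39
[7:10]: 35
[8:11]: 21
[9:12]: 21

Max: 41 at [5:8]


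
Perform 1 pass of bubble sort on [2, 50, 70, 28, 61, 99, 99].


Initial: [2, 50, 70, 28, 61, 99, 99]
Pass 1: [2, 50, 28, 61, 70, 99, 99] (2 swaps)

After 1 pass: [2, 50, 28, 61, 70, 99, 99]


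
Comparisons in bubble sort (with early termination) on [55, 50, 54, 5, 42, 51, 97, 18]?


Algorithm: bubble sort (with early termination)
Input: [55, 50, 54, 5, 42, 51, 97, 18]
Sorted: [5, 18, 42, 50, 51, 54, 55, 97]

28


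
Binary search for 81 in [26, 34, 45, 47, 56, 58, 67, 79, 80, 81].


Step 1: lo=0, hi=9, mid=4, val=56
Step 2: lo=5, hi=9, mid=7, val=79
Step 3: lo=8, hi=9, mid=8, val=80
Step 4: lo=9, hi=9, mid=9, val=81

Found at index 9


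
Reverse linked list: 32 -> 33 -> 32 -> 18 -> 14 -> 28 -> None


Step 1: curr=32, set curr.next=prev(None) | reversed so far: 32
Step 2: curr=33, set curr.next=prev(32) | reversed so far: 33 -> 32
Step 3: curr=32, set curr.next=prev(33) | reversed so far: 32 -> 33 -> 32
Step 4: curr=18, set curr.next=prev(32) | reversed so far: 18 -> 32 -> 33 -> 32
Step 5: curr=14, set curr.next=prev(18) | reversed so far: 14 -> 18 -> 32 -> 33 -> 32
Step 6: curr=28, set curr.next=prev(14) | reversed so far: 28 -> 14 -> 18 -> 32 -> 33 -> 32

28 -> 14 -> 18 -> 32 -> 33 -> 32 -> None


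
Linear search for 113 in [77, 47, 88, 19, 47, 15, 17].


i=0: 77!=113
i=1: 47!=113
i=2: 88!=113
i=3: 19!=113
i=4: 47!=113
i=5: 15!=113
i=6: 17!=113

Not found, 7 comps
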